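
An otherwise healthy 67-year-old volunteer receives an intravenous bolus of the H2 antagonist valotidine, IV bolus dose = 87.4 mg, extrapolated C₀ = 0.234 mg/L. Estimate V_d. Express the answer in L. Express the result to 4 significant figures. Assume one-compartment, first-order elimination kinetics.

373.5 L

Vd = Dose / C₀ = 87.40 / 0.234 = 373.5 L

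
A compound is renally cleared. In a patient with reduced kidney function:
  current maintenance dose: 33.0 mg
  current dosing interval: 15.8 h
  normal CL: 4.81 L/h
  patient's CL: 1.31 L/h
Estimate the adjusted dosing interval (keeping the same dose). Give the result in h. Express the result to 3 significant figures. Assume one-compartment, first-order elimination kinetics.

58.0 h

To keep the same average steady-state level, dosing rate must scale with clearance.
CL ratio = 1.31 / 4.81 = 0.2723
New interval (same dose) = 15.8 / 0.2723 = 58.02 h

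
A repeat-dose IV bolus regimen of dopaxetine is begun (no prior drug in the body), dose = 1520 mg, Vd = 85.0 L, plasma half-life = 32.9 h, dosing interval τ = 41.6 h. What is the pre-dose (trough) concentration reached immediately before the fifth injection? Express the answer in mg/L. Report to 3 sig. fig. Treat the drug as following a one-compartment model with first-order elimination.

12.4 mg/L

C₀ per dose = Dose / Vd = 1520 / 85.0 = 17.88 mg/L
k = ln2 / t½ = 0.693147 / 32.9 = 0.02107 h⁻¹
Fraction remaining after one interval: r = e^(−kτ) = e^(−0.02107 × 41.6) = 0.4162
Before dose 5, 4 doses have been given (aged 1τ, 2τ, 3τ, 4τ).
C_trough = C₀ × (r + r² + … + r^4) = C₀ × r(1−r^4)/(1−r)
        = 17.88 × 0.4162 × (1 − 0.03001) / (1 − 0.4162) = 12.36 mg/L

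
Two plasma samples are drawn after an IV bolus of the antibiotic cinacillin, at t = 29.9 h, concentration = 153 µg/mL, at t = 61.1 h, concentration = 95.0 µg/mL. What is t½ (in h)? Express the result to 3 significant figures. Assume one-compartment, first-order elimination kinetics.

45.4 h

k = ln(C₁/C₂) / (t₂ − t₁) = ln(153/95.0) / (61.1 − 29.9)
  = 0.4766 / 31.20 = 0.01528 h⁻¹
t½ = ln2 / k = 0.693147 / 0.01528 = 45.36 h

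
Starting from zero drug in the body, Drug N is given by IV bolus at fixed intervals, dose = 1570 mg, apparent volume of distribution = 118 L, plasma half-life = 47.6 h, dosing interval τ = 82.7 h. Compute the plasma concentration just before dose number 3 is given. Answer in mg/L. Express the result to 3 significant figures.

C₀ per dose = Dose / Vd = 1570 / 118 = 13.31 mg/L
k = ln2 / t½ = 0.693147 / 47.6 = 0.01456 h⁻¹
Fraction remaining after one interval: r = e^(−kτ) = e^(−0.01456 × 82.7) = 0.3000
Before dose 3, 2 doses have been given (aged 1τ, 2τ).
C_trough = C₀ × (r + r²) = 13.31 × (0.3000 + 0.09000) = 5.191 mg/L

5.19 mg/L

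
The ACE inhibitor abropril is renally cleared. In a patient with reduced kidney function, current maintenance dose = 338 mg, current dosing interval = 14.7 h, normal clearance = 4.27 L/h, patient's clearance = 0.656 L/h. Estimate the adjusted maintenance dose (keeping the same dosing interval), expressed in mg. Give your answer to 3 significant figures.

To keep the same average steady-state level, dosing rate must scale with clearance.
CL ratio = 0.656 / 4.27 = 0.1536
New dose (same interval) = 338 × 0.1536 = 51.92 mg

51.9 mg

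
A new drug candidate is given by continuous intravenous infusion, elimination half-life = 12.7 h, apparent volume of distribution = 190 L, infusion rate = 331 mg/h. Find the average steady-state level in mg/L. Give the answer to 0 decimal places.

32 mg/L

k = ln2 / t½ = 0.693147 / 12.7 = 0.05458 h⁻¹
CL = k × Vd = 0.05458 × 190 = 10.37 L/h
At steady state Css = R₀ / CL = 331 / 10.37 = 31.92 mg/L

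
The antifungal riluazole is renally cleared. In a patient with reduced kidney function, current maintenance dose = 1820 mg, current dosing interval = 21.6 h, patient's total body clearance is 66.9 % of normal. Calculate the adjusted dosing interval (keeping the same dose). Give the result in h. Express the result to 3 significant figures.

32.3 h

To keep the same average steady-state level, dosing rate must scale with clearance.
CL ratio = 66.9 / 100 = 0.6690
New interval (same dose) = 21.6 / 0.6690 = 32.29 h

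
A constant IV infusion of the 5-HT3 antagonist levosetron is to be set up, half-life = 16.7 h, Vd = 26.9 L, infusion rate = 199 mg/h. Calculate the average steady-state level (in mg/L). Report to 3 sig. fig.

k = ln2 / t½ = 0.693147 / 16.7 = 0.04151 h⁻¹
CL = k × Vd = 0.04151 × 26.9 = 1.117 L/h
At steady state Css = R₀ / CL = 199 / 1.117 = 178.2 mg/L

178 mg/L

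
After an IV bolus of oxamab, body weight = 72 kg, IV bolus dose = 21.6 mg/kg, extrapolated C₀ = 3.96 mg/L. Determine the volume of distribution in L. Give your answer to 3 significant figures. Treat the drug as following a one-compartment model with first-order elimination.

393 L

Dose = 21.6 × 72 = 1555 mg
Vd = Dose / C₀ = 1555 / 3.96 = 392.7 L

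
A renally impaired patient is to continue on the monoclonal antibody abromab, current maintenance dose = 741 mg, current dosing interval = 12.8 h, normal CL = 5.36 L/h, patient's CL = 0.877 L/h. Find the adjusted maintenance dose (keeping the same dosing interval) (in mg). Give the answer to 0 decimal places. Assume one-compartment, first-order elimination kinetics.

To keep the same average steady-state level, dosing rate must scale with clearance.
CL ratio = 0.877 / 5.36 = 0.1636
New dose (same interval) = 741 × 0.1636 = 121.2 mg

121 mg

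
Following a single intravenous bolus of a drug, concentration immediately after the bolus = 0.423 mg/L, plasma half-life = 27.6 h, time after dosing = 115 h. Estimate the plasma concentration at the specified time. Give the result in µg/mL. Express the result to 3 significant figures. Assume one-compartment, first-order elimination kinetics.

0.0236 µg/mL

k = ln2 / t½ = 0.693147 / 27.6 = 0.02511 h⁻¹
C = C₀ · e^(−k·t) = 0.4230 × e^(−0.02511 × 115)
  = 0.4230 × 0.05571 = 0.02357 mg/L
(0.02357 mg/L = 0.02357 µg/mL)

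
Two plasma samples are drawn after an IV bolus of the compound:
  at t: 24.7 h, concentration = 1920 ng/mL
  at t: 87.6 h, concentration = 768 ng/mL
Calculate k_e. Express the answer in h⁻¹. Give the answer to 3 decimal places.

0.015 h⁻¹

k = ln(C₁/C₂) / (t₂ − t₁) = ln(1920/768) / (87.6 − 24.7)
  = 0.9163 / 62.90 = 0.01457 h⁻¹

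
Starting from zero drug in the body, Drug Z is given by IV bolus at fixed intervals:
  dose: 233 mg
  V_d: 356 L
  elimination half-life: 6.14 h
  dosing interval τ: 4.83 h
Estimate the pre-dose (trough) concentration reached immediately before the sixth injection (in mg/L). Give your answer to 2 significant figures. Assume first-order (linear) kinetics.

0.84 mg/L

C₀ per dose = Dose / Vd = 233 / 356 = 0.6545 mg/L
k = ln2 / t½ = 0.693147 / 6.14 = 0.1129 h⁻¹
Fraction remaining after one interval: r = e^(−kτ) = e^(−0.1129 × 4.83) = 0.5797
Before dose 6, 5 doses have been given (aged 1τ, 2τ, 3τ, 4τ, 5τ).
C_trough = C₀ × (r + r² + … + r^5) = C₀ × r(1−r^5)/(1−r)
        = 0.6545 × 0.5797 × (1 − 0.06547) / (1 − 0.5797) = 0.8436 mg/L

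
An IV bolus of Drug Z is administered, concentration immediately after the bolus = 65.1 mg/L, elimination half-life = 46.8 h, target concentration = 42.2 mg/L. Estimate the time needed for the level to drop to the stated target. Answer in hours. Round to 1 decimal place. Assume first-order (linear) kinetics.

29.3 h

k = ln2 / t½ = 0.693147 / 46.8 = 0.01481 h⁻¹
t = ln(C₀ / C) / k = ln(65.10 / 42.2) / 0.01481
  = ln(1.543) / 0.01481 = 0.4337 / 0.01481 = 29.28 h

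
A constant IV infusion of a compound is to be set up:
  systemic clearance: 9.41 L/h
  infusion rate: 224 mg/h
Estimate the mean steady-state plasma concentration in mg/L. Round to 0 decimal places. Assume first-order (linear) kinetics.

At steady state Css = R₀ / CL = 224 / 9.410 = 23.80 mg/L

24 mg/L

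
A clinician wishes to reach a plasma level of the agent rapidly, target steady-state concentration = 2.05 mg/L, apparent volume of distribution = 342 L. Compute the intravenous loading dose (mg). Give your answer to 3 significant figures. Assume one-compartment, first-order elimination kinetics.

LD = Css × Vd = 2.05 × 342 = 701.1 mg

701 mg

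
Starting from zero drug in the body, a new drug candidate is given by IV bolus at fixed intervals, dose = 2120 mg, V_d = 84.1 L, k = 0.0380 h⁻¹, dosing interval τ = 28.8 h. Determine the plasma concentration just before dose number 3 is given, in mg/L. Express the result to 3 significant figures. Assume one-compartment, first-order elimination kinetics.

11.3 mg/L

C₀ per dose = Dose / Vd = 2120 / 84.1 = 25.21 mg/L
Fraction remaining after one interval: r = e^(−kτ) = e^(−0.03800 × 28.8) = 0.3347
Before dose 3, 2 doses have been given (aged 1τ, 2τ).
C_trough = C₀ × (r + r²) = 25.21 × (0.3347 + 0.1120) = 11.26 mg/L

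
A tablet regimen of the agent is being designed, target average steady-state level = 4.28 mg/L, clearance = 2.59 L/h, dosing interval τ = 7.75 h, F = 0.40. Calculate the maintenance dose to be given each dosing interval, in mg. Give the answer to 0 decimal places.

215 mg

At steady state, F × (Dose/τ) = Css × CL.
Dose = Css × CL × τ / F = 4.28 × 2.590 × 7.75 / 0.40 = 214.8 mg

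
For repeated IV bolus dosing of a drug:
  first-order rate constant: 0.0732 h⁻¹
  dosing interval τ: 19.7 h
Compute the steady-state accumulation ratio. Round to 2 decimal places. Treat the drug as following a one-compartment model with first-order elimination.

1.31

e^(−kτ) = e^(−0.07320 × 19.7) = 0.2364
Accumulation ratio R = 1 / (1 − e^(−kτ)) = 1 / (1 − 0.2364) = 1.310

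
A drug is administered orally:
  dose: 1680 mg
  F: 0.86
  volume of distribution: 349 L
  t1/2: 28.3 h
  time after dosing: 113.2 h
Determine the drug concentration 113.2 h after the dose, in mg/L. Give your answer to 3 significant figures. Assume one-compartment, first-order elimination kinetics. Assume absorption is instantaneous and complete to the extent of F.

0.259 mg/L

Amount reaching circulation = F × Dose = 0.86 × 1680 = 1445 mg
C₀ = F·Dose / Vd = 1445 / 349 = 4.140 mg/L
k = ln2 / t½ = 0.693147 / 28.3 = 0.02449 h⁻¹
t / t½ = 113.2 / 28.3 = 4 half-lives
C = C₀ × (1/2)^4 = 4.140 × 0.06250 = 0.2588 mg/L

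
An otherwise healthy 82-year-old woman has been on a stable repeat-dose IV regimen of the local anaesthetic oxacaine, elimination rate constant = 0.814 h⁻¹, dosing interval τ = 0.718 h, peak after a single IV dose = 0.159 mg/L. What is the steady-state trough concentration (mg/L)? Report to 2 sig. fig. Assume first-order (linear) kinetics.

e^(−kτ) = e^(−0.8140 × 0.718) = 0.5574
Accumulation ratio R = 1 / (1 − e^(−kτ)) = 1 / (1 − 0.5574) = 2.259
Steady-state trough = C₀ × R × e^(−kτ) = 0.159 × 2.259 × 0.5574 = 0.2002 mg/L

0.20 mg/L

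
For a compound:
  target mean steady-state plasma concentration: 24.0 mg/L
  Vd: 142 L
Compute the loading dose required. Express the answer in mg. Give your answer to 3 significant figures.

3410 mg

LD = Css × Vd = 24.0 × 142 = 3408 mg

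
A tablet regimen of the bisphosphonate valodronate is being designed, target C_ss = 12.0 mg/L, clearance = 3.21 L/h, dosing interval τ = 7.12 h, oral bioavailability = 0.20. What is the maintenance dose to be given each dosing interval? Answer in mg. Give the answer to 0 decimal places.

At steady state, F × (Dose/τ) = Css × CL.
Dose = Css × CL × τ / F = 12.0 × 3.210 × 7.12 / 0.20 = 1371 mg

1371 mg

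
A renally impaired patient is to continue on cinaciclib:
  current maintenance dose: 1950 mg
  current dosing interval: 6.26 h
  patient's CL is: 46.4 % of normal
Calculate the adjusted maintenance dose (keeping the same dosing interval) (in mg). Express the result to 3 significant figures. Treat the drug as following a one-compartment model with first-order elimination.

905 mg

To keep the same average steady-state level, dosing rate must scale with clearance.
CL ratio = 46.4 / 100 = 0.4640
New dose (same interval) = 1950 × 0.4640 = 904.8 mg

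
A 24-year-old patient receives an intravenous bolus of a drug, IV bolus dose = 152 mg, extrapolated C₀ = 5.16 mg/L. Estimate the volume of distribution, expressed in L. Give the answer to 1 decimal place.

29.5 L

Vd = Dose / C₀ = 152.0 / 5.16 = 29.46 L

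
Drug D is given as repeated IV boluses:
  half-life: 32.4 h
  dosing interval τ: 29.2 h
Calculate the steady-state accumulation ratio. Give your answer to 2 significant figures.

2.2

k = ln2 / t½ = 0.693147 / 32.4 = 0.02139 h⁻¹
e^(−kτ) = e^(−0.02139 × 29.2) = 0.5355
Accumulation ratio R = 1 / (1 − e^(−kτ)) = 1 / (1 − 0.5355) = 2.153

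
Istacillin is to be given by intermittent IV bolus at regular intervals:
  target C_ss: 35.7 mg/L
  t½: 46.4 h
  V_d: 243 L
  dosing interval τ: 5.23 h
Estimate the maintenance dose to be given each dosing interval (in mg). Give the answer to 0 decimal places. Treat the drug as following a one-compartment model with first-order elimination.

678 mg

k = ln2 / t½ = 0.693147 / 46.4 = 0.01494 h⁻¹
CL = k × Vd = 0.01494 × 243 = 3.630 L/h
At steady state, Dose/τ = Css × CL.
Dose = Css × CL × τ = 35.7 × 3.630 × 5.23 = 677.8 mg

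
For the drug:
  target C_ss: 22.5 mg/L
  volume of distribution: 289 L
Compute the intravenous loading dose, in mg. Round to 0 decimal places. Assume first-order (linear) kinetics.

LD = Css × Vd = 22.5 × 289 = 6503 mg

6503 mg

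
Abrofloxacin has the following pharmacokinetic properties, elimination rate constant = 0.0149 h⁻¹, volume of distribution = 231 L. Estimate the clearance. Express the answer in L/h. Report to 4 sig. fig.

3.442 L/h

CL = k × Vd = 0.0149 × 231 = 3.442 L/h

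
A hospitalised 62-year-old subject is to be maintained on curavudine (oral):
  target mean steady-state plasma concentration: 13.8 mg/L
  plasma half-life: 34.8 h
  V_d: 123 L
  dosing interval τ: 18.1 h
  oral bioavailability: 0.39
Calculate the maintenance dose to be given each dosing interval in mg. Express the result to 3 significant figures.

k = ln2 / t½ = 0.693147 / 34.8 = 0.01992 h⁻¹
CL = k × Vd = 0.01992 × 123 = 2.450 L/h
At steady state, F × (Dose/τ) = Css × CL.
Dose = Css × CL × τ / F = 13.8 × 2.450 × 18.1 / 0.39 = 1569 mg

1570 mg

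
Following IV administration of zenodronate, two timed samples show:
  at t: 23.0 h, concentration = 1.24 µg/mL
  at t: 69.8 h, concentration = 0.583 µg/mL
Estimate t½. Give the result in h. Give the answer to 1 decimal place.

43.0 h

k = ln(C₁/C₂) / (t₂ − t₁) = ln(1.24/0.583) / (69.8 − 23.0)
  = 0.7547 / 46.80 = 0.01613 h⁻¹
t½ = ln2 / k = 0.693147 / 0.01613 = 42.97 h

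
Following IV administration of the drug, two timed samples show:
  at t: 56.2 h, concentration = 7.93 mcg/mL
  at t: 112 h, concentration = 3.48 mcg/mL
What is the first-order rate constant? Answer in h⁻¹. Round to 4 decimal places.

0.0148 h⁻¹

k = ln(C₁/C₂) / (t₂ − t₁) = ln(7.93/3.48) / (112 − 56.2)
  = 0.8236 / 55.80 = 0.01476 h⁻¹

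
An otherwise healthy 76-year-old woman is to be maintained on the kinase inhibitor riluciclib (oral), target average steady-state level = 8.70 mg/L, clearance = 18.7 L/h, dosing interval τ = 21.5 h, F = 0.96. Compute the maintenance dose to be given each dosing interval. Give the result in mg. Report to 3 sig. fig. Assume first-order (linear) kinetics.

At steady state, F × (Dose/τ) = Css × CL.
Dose = Css × CL × τ / F = 8.70 × 18.70 × 21.5 / 0.96 = 3644 mg

3640 mg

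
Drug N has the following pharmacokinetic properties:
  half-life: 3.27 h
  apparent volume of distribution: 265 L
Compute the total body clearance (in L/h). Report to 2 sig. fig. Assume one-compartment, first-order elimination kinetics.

k = ln2 / t½ = 0.693147 / 3.27 = 0.2120 h⁻¹
CL = k × Vd = 0.2120 × 265 = 56.18 L/h

56 L/h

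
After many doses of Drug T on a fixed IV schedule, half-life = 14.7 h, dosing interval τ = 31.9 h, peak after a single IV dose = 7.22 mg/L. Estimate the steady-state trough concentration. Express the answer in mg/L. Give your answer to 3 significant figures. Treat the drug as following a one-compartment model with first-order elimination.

k = ln2 / t½ = 0.693147 / 14.7 = 0.04715 h⁻¹
e^(−kτ) = e^(−0.04715 × 31.9) = 0.2222
Accumulation ratio R = 1 / (1 − e^(−kτ)) = 1 / (1 − 0.2222) = 1.286
Steady-state trough = C₀ × R × e^(−kτ) = 7.22 × 1.286 × 0.2222 = 2.063 mg/L

2.06 mg/L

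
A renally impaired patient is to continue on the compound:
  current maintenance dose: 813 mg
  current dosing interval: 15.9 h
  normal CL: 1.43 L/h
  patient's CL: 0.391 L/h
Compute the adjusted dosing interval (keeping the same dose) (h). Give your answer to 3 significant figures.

To keep the same average steady-state level, dosing rate must scale with clearance.
CL ratio = 0.391 / 1.43 = 0.2734
New interval (same dose) = 15.9 / 0.2734 = 58.16 h

58.2 h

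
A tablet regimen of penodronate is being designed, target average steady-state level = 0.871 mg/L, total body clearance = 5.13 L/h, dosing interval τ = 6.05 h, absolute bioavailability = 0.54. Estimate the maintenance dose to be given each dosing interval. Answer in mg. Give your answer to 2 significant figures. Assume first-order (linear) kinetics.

At steady state, F × (Dose/τ) = Css × CL.
Dose = Css × CL × τ / F = 0.871 × 5.130 × 6.05 / 0.54 = 50.06 mg

50 mg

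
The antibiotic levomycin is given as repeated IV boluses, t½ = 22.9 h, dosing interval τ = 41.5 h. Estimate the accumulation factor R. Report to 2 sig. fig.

k = ln2 / t½ = 0.693147 / 22.9 = 0.03027 h⁻¹
e^(−kτ) = e^(−0.03027 × 41.5) = 0.2847
Accumulation ratio R = 1 / (1 − e^(−kτ)) = 1 / (1 − 0.2847) = 1.398

1.4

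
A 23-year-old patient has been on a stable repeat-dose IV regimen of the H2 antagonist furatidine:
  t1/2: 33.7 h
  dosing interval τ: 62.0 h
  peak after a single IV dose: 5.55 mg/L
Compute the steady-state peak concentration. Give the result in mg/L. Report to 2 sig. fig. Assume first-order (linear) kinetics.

7.7 mg/L

k = ln2 / t½ = 0.693147 / 33.7 = 0.02057 h⁻¹
e^(−kτ) = e^(−0.02057 × 62.0) = 0.2793
Accumulation ratio R = 1 / (1 − e^(−kτ)) = 1 / (1 − 0.2793) = 1.388
Steady-state peak = C₀ × R = 5.55 × 1.388 = 7.703 mg/L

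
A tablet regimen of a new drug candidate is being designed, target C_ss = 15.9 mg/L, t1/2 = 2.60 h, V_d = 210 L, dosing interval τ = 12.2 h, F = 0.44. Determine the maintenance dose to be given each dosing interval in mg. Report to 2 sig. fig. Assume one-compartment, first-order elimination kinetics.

k = ln2 / t½ = 0.693147 / 2.60 = 0.2666 h⁻¹
CL = k × Vd = 0.2666 × 210 = 55.99 L/h
At steady state, F × (Dose/τ) = Css × CL.
Dose = Css × CL × τ / F = 15.9 × 55.99 × 12.2 / 0.44 = 24680 mg

25000 mg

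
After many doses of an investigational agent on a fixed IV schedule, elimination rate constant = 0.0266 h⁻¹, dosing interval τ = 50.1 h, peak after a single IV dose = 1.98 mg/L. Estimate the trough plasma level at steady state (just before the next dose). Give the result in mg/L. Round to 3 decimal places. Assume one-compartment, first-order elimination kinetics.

0.709 mg/L

e^(−kτ) = e^(−0.02660 × 50.1) = 0.2638
Accumulation ratio R = 1 / (1 − e^(−kτ)) = 1 / (1 − 0.2638) = 1.358
Steady-state trough = C₀ × R × e^(−kτ) = 1.98 × 1.358 × 0.2638 = 0.7093 mg/L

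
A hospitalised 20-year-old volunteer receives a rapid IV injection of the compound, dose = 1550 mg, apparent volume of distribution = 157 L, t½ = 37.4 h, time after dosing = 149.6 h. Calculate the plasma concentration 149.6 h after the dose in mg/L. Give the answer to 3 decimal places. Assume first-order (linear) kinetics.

0.617 mg/L

C₀ = Dose / Vd = 1550 / 157 = 9.873 mg/L
k = ln2 / t½ = 0.693147 / 37.4 = 0.01853 h⁻¹
t / t½ = 149.6 / 37.4 = 4 half-lives
C = C₀ × (1/2)^4 = 9.873 × 0.06250 = 0.6171 mg/L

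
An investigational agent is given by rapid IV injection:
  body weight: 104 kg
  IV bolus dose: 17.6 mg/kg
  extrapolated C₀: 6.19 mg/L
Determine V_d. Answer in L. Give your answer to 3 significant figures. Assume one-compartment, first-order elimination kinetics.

Dose = 17.6 × 104 = 1830 mg
Vd = Dose / C₀ = 1830 / 6.19 = 295.6 L

296 L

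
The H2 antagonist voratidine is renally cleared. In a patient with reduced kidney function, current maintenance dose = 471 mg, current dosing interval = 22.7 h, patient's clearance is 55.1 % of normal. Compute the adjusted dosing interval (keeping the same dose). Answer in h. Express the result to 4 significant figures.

To keep the same average steady-state level, dosing rate must scale with clearance.
CL ratio = 55.1 / 100 = 0.5510
New interval (same dose) = 22.7 / 0.5510 = 41.20 h

41.20 h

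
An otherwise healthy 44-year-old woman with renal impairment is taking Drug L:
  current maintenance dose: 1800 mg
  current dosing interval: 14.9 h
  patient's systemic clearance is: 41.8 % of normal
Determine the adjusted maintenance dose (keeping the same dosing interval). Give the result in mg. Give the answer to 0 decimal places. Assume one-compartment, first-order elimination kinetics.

To keep the same average steady-state level, dosing rate must scale with clearance.
CL ratio = 41.8 / 100 = 0.4180
New dose (same interval) = 1800 × 0.4180 = 752.4 mg

752 mg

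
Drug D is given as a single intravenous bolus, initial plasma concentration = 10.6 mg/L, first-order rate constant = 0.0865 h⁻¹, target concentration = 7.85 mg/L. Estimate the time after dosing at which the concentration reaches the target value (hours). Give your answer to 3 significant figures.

3.47 h

t = ln(C₀ / C) / k = ln(10.60 / 7.85) / 0.08650
  = ln(1.350) / 0.08650 = 0.3001 / 0.08650 = 3.469 h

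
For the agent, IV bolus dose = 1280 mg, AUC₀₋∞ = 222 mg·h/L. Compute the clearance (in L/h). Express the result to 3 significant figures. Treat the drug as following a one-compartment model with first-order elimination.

CL = Dose / AUC = 1280 / 222 = 5.766 L/h

5.77 L/h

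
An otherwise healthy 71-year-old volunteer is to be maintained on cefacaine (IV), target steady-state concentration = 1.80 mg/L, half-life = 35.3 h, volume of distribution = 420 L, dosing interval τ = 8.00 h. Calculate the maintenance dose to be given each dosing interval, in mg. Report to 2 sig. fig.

k = ln2 / t½ = 0.693147 / 35.3 = 0.01964 h⁻¹
CL = k × Vd = 0.01964 × 420 = 8.249 L/h
At steady state, Dose/τ = Css × CL.
Dose = Css × CL × τ = 1.80 × 8.249 × 8.00 = 118.8 mg

120 mg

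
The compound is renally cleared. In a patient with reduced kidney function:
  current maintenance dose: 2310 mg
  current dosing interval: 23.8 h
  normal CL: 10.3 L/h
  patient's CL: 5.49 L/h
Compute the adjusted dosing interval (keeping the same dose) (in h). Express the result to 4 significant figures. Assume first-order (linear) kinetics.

44.65 h

To keep the same average steady-state level, dosing rate must scale with clearance.
CL ratio = 5.49 / 10.3 = 0.5330
New interval (same dose) = 23.8 / 0.5330 = 44.65 h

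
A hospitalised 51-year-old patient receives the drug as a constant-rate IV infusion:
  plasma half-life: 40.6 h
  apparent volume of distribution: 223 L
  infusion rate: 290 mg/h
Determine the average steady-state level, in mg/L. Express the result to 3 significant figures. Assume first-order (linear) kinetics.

k = ln2 / t½ = 0.693147 / 40.6 = 0.01707 h⁻¹
CL = k × Vd = 0.01707 × 223 = 3.807 L/h
At steady state Css = R₀ / CL = 290 / 3.807 = 76.18 mg/L

76.2 mg/L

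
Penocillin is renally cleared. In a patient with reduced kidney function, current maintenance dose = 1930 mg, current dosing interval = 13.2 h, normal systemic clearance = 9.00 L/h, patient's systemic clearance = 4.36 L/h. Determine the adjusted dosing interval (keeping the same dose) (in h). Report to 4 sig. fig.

27.25 h

To keep the same average steady-state level, dosing rate must scale with clearance.
CL ratio = 4.36 / 9.00 = 0.4844
New interval (same dose) = 13.2 / 0.4844 = 27.25 h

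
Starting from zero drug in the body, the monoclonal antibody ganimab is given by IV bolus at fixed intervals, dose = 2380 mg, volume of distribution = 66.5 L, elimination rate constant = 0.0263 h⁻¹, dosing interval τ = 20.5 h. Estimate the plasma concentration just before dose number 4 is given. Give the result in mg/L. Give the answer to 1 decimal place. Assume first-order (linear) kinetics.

40.1 mg/L

C₀ per dose = Dose / Vd = 2380 / 66.5 = 35.79 mg/L
Fraction remaining after one interval: r = e^(−kτ) = e^(−0.02630 × 20.5) = 0.5832
Before dose 4, 3 doses have been given (aged 1τ, 2τ, 3τ).
C_trough = C₀ × (r + r² + … + r^3) = C₀ × r(1−r^3)/(1−r)
        = 35.79 × 0.5832 × (1 − 0.1984) / (1 − 0.5832) = 40.14 mg/L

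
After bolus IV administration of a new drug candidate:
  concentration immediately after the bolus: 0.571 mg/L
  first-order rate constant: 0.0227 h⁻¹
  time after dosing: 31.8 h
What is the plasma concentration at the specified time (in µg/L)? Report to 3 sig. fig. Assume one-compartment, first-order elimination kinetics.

277 µg/L

C = C₀ · e^(−k·t) = 0.5710 × e^(−0.02270 × 31.8)
  = 0.5710 × 0.4858 = 0.2774 mg/L
Convert: 0.2774 mg/L × 1000 = 277.4 µg/L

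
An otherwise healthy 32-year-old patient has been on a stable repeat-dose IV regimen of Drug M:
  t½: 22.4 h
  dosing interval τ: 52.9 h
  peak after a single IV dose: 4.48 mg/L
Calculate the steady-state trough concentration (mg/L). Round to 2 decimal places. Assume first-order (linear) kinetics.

1.08 mg/L

k = ln2 / t½ = 0.693147 / 22.4 = 0.03094 h⁻¹
e^(−kτ) = e^(−0.03094 × 52.9) = 0.1946
Accumulation ratio R = 1 / (1 − e^(−kτ)) = 1 / (1 − 0.1946) = 1.242
Steady-state trough = C₀ × R × e^(−kτ) = 4.48 × 1.242 × 0.1946 = 1.083 mg/L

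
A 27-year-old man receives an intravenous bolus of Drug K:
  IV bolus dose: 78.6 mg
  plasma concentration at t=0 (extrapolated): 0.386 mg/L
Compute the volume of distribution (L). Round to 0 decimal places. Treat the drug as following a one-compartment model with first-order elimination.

Vd = Dose / C₀ = 78.60 / 0.386 = 203.6 L

204 L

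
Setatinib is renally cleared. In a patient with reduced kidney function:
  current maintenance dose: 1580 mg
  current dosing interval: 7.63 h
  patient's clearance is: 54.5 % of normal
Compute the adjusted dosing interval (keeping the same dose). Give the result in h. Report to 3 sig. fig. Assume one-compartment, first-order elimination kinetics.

14.0 h

To keep the same average steady-state level, dosing rate must scale with clearance.
CL ratio = 54.5 / 100 = 0.5450
New interval (same dose) = 7.63 / 0.5450 = 14.00 h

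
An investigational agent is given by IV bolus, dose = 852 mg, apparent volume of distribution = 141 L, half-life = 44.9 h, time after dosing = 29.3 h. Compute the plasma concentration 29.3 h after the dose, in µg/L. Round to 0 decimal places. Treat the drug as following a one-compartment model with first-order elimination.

3844 µg/L

C₀ = Dose / Vd = 852.0 / 141 = 6.043 mg/L
k = ln2 / t½ = 0.693147 / 44.9 = 0.01544 h⁻¹
C = C₀ · e^(−k·t) = 6.043 × e^(−0.01544 × 29.3)
  = 6.043 × 0.6361 = 3.844 mg/L
Convert: 3.844 mg/L × 1000 = 3844 µg/L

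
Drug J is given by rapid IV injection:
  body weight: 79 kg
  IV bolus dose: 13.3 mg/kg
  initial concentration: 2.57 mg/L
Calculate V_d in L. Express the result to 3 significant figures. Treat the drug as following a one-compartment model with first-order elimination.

409 L

Dose = 13.3 × 79 = 1051 mg
Vd = Dose / C₀ = 1051 / 2.57 = 408.9 L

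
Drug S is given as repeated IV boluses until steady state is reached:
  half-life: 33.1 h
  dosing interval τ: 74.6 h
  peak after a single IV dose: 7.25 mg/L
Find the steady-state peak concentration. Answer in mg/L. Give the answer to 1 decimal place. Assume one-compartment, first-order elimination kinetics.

9.2 mg/L

k = ln2 / t½ = 0.693147 / 33.1 = 0.02094 h⁻¹
e^(−kτ) = e^(−0.02094 × 74.6) = 0.2097
Accumulation ratio R = 1 / (1 − e^(−kτ)) = 1 / (1 − 0.2097) = 1.265
Steady-state peak = C₀ × R = 7.25 × 1.265 = 9.171 mg/L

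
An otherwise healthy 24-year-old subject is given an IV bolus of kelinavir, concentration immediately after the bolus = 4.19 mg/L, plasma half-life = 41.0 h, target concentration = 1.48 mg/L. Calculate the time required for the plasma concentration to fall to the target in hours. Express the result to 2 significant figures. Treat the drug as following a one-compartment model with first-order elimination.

62 h

k = ln2 / t½ = 0.693147 / 41.0 = 0.01691 h⁻¹
t = ln(C₀ / C) / k = ln(4.190 / 1.48) / 0.01691
  = ln(2.831) / 0.01691 = 1.041 / 0.01691 = 61.56 h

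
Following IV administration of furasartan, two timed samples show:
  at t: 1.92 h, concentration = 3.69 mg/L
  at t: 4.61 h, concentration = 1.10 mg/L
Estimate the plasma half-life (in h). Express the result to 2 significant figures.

1.5 h

k = ln(C₁/C₂) / (t₂ − t₁) = ln(3.69/1.10) / (4.61 − 1.92)
  = 1.210 / 2.690 = 0.4498 h⁻¹
t½ = ln2 / k = 0.693147 / 0.4498 = 1.541 h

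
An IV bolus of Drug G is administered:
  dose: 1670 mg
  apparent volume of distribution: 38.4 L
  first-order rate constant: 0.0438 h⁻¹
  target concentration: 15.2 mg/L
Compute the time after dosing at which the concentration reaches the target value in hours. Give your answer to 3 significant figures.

24.0 h

C₀ = Dose / Vd = 1670 / 38.4 = 43.49 mg/L
t = ln(C₀ / C) / k = ln(43.49 / 15.2) / 0.04380
  = ln(2.861) / 0.04380 = 1.051 / 0.04380 = 24.00 h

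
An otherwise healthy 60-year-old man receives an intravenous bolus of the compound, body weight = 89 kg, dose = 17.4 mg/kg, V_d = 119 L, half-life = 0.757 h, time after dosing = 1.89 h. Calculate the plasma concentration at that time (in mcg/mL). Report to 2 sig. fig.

Total dose = 17.4 × 89 = 1549 mg
C₀ = Dose / Vd = 1549 / 119 = 13.02 mg/L
k = ln2 / t½ = 0.693147 / 0.757 = 0.9156 h⁻¹
C = C₀ · e^(−k·t) = 13.02 × e^(−0.9156 × 1.89)
  = 13.02 × 0.1772 = 2.307 mg/L
(2.307 mg/L = 2.307 mcg/mL)

2.3 mcg/mL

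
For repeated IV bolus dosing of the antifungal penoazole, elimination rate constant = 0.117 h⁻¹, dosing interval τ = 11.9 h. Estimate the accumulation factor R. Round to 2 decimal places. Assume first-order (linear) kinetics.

1.33

e^(−kτ) = e^(−0.1170 × 11.9) = 0.2485
Accumulation ratio R = 1 / (1 − e^(−kτ)) = 1 / (1 − 0.2485) = 1.331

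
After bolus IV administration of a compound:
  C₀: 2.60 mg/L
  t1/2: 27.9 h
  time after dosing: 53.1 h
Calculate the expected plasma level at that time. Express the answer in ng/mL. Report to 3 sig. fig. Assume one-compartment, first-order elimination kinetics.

k = ln2 / t½ = 0.693147 / 27.9 = 0.02484 h⁻¹
C = C₀ · e^(−k·t) = 2.600 × e^(−0.02484 × 53.1)
  = 2.600 × 0.2674 = 0.6952 mg/L
Convert: 0.6952 mg/L × 1000 = 695.2 ng/mL

695 ng/mL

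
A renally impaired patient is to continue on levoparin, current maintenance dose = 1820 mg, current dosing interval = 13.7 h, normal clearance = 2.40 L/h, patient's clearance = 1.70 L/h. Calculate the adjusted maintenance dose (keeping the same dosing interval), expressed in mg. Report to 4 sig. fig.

To keep the same average steady-state level, dosing rate must scale with clearance.
CL ratio = 1.70 / 2.40 = 0.7083
New dose (same interval) = 1820 × 0.7083 = 1289 mg

1289 mg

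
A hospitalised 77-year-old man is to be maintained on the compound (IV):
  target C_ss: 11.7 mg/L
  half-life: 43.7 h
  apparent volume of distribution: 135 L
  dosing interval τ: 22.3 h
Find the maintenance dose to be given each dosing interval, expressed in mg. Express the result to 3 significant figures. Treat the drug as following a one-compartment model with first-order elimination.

559 mg

k = ln2 / t½ = 0.693147 / 43.7 = 0.01586 h⁻¹
CL = k × Vd = 0.01586 × 135 = 2.141 L/h
At steady state, Dose/τ = Css × CL.
Dose = Css × CL × τ = 11.7 × 2.141 × 22.3 = 558.6 mg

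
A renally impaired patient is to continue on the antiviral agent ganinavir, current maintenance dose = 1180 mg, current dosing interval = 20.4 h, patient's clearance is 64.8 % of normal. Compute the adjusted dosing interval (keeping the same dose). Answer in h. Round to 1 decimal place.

31.5 h

To keep the same average steady-state level, dosing rate must scale with clearance.
CL ratio = 64.8 / 100 = 0.6480
New interval (same dose) = 20.4 / 0.6480 = 31.48 h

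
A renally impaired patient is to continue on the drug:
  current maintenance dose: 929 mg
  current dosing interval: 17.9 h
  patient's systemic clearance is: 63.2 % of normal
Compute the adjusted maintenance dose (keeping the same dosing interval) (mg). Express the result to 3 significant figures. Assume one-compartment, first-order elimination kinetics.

To keep the same average steady-state level, dosing rate must scale with clearance.
CL ratio = 63.2 / 100 = 0.6320
New dose (same interval) = 929 × 0.6320 = 587.1 mg

587 mg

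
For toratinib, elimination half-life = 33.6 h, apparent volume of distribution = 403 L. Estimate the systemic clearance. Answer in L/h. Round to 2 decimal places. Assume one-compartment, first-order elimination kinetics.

8.31 L/h

k = ln2 / t½ = 0.693147 / 33.6 = 0.02063 h⁻¹
CL = k × Vd = 0.02063 × 403 = 8.314 L/h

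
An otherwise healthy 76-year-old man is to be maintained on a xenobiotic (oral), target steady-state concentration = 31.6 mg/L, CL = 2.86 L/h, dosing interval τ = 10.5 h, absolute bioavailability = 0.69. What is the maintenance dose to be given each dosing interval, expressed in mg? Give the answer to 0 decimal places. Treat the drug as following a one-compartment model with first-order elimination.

At steady state, F × (Dose/τ) = Css × CL.
Dose = Css × CL × τ / F = 31.6 × 2.860 × 10.5 / 0.69 = 1375 mg

1375 mg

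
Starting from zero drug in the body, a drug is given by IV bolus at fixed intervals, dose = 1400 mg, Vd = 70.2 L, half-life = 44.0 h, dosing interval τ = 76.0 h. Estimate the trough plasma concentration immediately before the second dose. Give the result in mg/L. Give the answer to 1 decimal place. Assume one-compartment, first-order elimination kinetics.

6.0 mg/L

C₀ per dose = Dose / Vd = 1400 / 70.2 = 19.94 mg/L
k = ln2 / t½ = 0.693147 / 44.0 = 0.01575 h⁻¹
Fraction remaining after one interval: r = e^(−kτ) = e^(−0.01575 × 76.0) = 0.3021
Before dose 2, 1 dose has been given (aged 1τ).
C_trough = C₀ × r = 19.94 × 0.3021 = 6.024 mg/L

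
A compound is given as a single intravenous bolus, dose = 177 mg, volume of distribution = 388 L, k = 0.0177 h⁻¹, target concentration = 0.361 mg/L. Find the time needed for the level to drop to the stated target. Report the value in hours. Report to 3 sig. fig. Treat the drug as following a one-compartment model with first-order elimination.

13.2 h

C₀ = Dose / Vd = 177.0 / 388 = 0.4562 mg/L
t = ln(C₀ / C) / k = ln(0.4562 / 0.361) / 0.01770
  = ln(1.264) / 0.01770 = 0.2343 / 0.01770 = 13.24 h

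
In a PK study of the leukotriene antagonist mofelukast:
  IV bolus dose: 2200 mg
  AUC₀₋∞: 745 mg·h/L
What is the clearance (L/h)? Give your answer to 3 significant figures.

CL = Dose / AUC = 2200 / 745 = 2.953 L/h

2.95 L/h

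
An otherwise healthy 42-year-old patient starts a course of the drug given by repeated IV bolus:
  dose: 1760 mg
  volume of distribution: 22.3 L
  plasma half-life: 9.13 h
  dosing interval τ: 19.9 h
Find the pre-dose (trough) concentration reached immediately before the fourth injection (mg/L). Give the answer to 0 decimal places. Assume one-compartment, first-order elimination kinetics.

C₀ per dose = Dose / Vd = 1760 / 22.3 = 78.92 mg/L
k = ln2 / t½ = 0.693147 / 9.13 = 0.07592 h⁻¹
Fraction remaining after one interval: r = e^(−kτ) = e^(−0.07592 × 19.9) = 0.2207
Before dose 4, 3 doses have been given (aged 1τ, 2τ, 3τ).
C_trough = C₀ × (r + r² + … + r^3) = C₀ × r(1−r^3)/(1−r)
        = 78.92 × 0.2207 × (1 − 0.01075) / (1 − 0.2207) = 22.11 mg/L

22 mg/L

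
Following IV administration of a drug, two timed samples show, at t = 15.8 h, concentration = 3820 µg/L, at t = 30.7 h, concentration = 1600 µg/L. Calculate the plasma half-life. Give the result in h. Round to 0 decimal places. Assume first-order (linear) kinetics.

12 h

k = ln(C₁/C₂) / (t₂ − t₁) = ln(3820/1600) / (30.7 − 15.8)
  = 0.8702 / 14.90 = 0.05840 h⁻¹
t½ = ln2 / k = 0.693147 / 0.05840 = 11.87 h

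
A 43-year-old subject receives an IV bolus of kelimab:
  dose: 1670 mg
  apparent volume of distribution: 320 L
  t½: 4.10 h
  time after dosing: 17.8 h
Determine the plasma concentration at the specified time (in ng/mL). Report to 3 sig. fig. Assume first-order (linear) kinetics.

C₀ = Dose / Vd = 1670 / 320 = 5.219 mg/L
k = ln2 / t½ = 0.693147 / 4.10 = 0.1691 h⁻¹
C = C₀ · e^(−k·t) = 5.219 × e^(−0.1691 × 17.8)
  = 5.219 × 0.04929 = 0.2572 mg/L
Convert: 0.2572 mg/L × 1000 = 257.2 ng/mL

257 ng/mL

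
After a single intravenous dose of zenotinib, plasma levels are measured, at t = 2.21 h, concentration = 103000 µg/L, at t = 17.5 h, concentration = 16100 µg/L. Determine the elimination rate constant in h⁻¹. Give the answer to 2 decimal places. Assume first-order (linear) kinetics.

0.12 h⁻¹

k = ln(C₁/C₂) / (t₂ − t₁) = ln(103000/16100) / (17.5 − 2.21)
  = 1.856 / 15.29 = 0.1214 h⁻¹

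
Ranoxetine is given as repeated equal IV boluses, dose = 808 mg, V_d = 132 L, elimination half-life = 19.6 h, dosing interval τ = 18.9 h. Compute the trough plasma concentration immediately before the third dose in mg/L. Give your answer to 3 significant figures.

C₀ per dose = Dose / Vd = 808 / 132 = 6.121 mg/L
k = ln2 / t½ = 0.693147 / 19.6 = 0.03536 h⁻¹
Fraction remaining after one interval: r = e^(−kτ) = e^(−0.03536 × 18.9) = 0.5126
Before dose 3, 2 doses have been given (aged 1τ, 2τ).
C_trough = C₀ × (r + r²) = 6.121 × (0.5126 + 0.2628) = 4.746 mg/L

4.75 mg/L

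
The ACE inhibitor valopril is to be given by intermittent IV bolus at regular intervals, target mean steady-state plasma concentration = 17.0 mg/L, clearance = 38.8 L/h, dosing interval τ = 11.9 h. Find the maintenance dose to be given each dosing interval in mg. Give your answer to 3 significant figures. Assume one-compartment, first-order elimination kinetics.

7850 mg

At steady state, Dose/τ = Css × CL.
Dose = Css × CL × τ = 17.0 × 38.80 × 11.9 = 7849 mg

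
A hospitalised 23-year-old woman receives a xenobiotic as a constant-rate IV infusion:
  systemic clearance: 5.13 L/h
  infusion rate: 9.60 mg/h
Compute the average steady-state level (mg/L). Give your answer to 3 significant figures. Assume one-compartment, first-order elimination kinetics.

At steady state Css = R₀ / CL = 9.60 / 5.130 = 1.871 mg/L

1.87 mg/L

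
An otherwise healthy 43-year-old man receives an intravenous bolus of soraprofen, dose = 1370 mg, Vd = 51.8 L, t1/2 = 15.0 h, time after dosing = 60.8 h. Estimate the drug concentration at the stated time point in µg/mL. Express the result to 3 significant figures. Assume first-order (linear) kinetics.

C₀ = Dose / Vd = 1370 / 51.8 = 26.45 mg/L
k = ln2 / t½ = 0.693147 / 15.0 = 0.04621 h⁻¹
C = C₀ · e^(−k·t) = 26.45 × e^(−0.04621 × 60.8)
  = 26.45 × 0.06023 = 1.593 mg/L
(1.593 mg/L = 1.593 µg/mL)

1.59 µg/mL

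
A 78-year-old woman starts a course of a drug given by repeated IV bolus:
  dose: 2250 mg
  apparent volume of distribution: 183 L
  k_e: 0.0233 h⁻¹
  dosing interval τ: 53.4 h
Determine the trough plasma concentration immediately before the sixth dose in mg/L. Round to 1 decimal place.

5.0 mg/L

C₀ per dose = Dose / Vd = 2250 / 183 = 12.30 mg/L
Fraction remaining after one interval: r = e^(−kτ) = e^(−0.02330 × 53.4) = 0.2882
Before dose 6, 5 doses have been given (aged 1τ, 2τ, 3τ, 4τ, 5τ).
C_trough = C₀ × (r + r² + … + r^5) = C₀ × r(1−r^5)/(1−r)
        = 12.30 × 0.2882 × (1 − 0.001988) / (1 − 0.2882) = 4.970 mg/L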